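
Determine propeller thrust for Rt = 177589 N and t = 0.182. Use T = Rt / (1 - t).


Formula: T = Rt / (1 - t)
Step 1 — (1 - t) = 1 - 0.182 = 0.818
Step 2 — T = 177589 / 0.818 ≈ 217100 N (5 s.f.)

217100 N


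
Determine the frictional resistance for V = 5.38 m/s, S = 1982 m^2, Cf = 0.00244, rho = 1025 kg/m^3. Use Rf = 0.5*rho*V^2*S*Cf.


Formula: Rf = 0.5 * rho * V^2 * S * Cf
Step 1 — V^2 = 5.38^2 = 28.9444
Step 2 — 0.5 * rho * V^2 = 0.5 * 1025 * 28.9444 = 14834.005
Step 3 — Rf = 14834.005 * 1982 * 0.00244 ≈ 71738 N (5 s.f.)

71738 N


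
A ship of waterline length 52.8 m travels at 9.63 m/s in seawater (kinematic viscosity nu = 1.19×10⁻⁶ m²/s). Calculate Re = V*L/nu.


Formula: Re = V * L / nu
Step 1 — V * L = 9.63 * 52.8 = 508.464 m^2/s
Step 2 — Re = 508.464 / 1.19e-6 = 4.27e+08

4.27e+08


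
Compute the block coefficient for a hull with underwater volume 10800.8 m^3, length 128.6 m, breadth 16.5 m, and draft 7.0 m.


Formula: Cb = V / (L * B * T)
Step 1 — L * B * T = 128.6 * 16.5 * 7.0 = 14853.3 m^3
Step 2 — Cb = 10800.8 / 14853.3 ≈ 0.72717 (5 s.f.)

0.72717


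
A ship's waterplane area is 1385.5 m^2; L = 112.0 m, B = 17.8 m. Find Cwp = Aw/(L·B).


Formula: Cwp = Aw / (L * B)
Step 1 — L * B = 112.0 * 17.8 = 1993.6 m^2
Step 2 — Cwp = 1385.5 / 1993.6 ≈ 0.69497 (5 s.f.)

0.69497


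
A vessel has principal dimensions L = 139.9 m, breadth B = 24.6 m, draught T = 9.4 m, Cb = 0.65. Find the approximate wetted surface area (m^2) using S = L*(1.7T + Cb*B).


Formula: S = 1.7*L*T + V/T with V = Cb*L*B*T, i.e. S = L * (1.7*T + Cb*B)
Step 1 — 1.7*T = 1.7 * 9.4 = 15.98 m
Step 2 — Cb*B = 0.65 * 24.6 = 15.99 m
Step 3 — 1.7*T + Cb*B = 15.98 + 15.99 = 31.97 m
Step 4 — S = 139.9 * 31.97 ≈ 4472.6 m^2 (5 s.f.)

4472.6 m^2


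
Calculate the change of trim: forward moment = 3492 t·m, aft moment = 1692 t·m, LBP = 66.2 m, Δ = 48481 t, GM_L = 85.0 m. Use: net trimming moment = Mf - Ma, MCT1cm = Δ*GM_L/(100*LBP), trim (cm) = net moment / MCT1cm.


Formula: net trimming moment = Mf - Ma; MCT1cm = Δ*GM_L/(100*LBP); trim = net moment / MCT1cm
Step 1 — net trimming moment = 3492 - 1692 = 1800 t·m
Step 2 — MCT1cm = 48481 * 85.0 / (100 * 66.2) = 622.4902 t·m/cm
Step 3 — trim = 1800 / 622.4902 ≈ 2.8916 cm (5 s.f.)

2.8916 cm


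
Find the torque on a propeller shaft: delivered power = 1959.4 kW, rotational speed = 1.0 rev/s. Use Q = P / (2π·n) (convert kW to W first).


Formula: Q = P_W / (2 * pi * n)
Step 1 — P_W = 1959.4 kW * 1000 = 1959400.0 W
Step 2 — 2 * pi * n = 2 * pi * 1.0 = 6.283185
Step 3 — Q = 1959400.0 / 6.283185 ≈ 311850 N·m (5 s.f.)

311850 N·m


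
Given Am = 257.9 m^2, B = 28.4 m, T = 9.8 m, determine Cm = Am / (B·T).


Formula: Cm = Am / (B * T)
Step 1 — B * T = 28.4 * 9.8 = 278.32 m^2
Step 2 — Cm = 257.9 / 278.32 ≈ 0.92663 (5 s.f.)

0.92663


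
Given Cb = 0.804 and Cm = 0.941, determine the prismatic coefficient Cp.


Formula: Cp = Cb / Cm
Substituting: Cp = 0.804 / 0.941
Result: Cp ≈ 0.85441 (5 s.f.)

0.85441


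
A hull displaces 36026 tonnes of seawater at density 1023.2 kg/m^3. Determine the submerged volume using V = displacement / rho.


Formula: V = mass / rho
Step 1 — convert tonnes to kg: 36026 t * 1000 = 36026000 kg
Step 2 — V = 36026000 / 1023.2 ≈ 35209 m^3 (5 s.f.)

35209 m^3


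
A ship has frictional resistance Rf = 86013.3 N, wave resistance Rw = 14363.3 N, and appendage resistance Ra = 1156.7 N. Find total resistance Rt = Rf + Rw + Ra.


Formula: Rt = Rf + Rw + Ra
Substituting: Rt = 86013.3 + 14363.3 + 1156.7
Result: Rt = 101533.3 N

101533.3 N


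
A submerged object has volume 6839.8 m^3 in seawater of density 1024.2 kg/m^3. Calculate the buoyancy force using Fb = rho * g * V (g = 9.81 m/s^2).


Formula: Fb = rho * g * V
Substituting: Fb = 1024.2 * 9.81 * 6839.8
Intermediate: 1024.2 * 9.81 = 10047.402
Result: Fb = 10047.402 * 6839.8 ≈ 68722000 N (5 s.f.)

68722000 N


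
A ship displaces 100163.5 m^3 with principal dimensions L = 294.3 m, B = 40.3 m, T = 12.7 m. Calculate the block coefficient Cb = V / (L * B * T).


Formula: Cb = V / (L * B * T)
Step 1 — L * B * T = 294.3 * 40.3 * 12.7 = 150625.683 m^3
Step 2 — Cb = 100163.5 / 150625.683 ≈ 0.66498 (5 s.f.)

0.66498


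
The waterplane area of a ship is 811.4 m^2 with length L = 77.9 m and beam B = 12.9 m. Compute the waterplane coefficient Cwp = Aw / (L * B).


Formula: Cwp = Aw / (L * B)
Step 1 — L * B = 77.9 * 12.9 = 1004.91 m^2
Step 2 — Cwp = 811.4 / 1004.91 ≈ 0.80744 (5 s.f.)

0.80744


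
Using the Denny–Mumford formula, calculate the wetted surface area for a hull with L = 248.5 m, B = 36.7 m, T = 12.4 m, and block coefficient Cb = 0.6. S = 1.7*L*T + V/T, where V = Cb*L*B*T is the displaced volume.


Formula: S = 1.7*L*T + V/T with V = Cb*L*B*T, i.e. S = L * (1.7*T + Cb*B)
Step 1 — 1.7*T = 1.7 * 12.4 = 21.08 m
Step 2 — Cb*B = 0.6 * 36.7 = 22.02 m
Step 3 — 1.7*T + Cb*B = 21.08 + 22.02 = 43.1 m
Step 4 — S = 248.5 * 43.1 ≈ 10710 m^2 (5 s.f.)

10710 m^2


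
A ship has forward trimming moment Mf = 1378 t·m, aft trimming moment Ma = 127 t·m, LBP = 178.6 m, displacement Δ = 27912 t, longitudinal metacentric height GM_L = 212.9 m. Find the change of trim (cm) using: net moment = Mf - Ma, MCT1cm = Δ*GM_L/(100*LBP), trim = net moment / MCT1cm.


Formula: net trimming moment = Mf - Ma; MCT1cm = Δ*GM_L/(100*LBP); trim = net moment / MCT1cm
Step 1 — net trimming moment = 1378 - 127 = 1251 t·m
Step 2 — MCT1cm = 27912 * 212.9 / (100 * 178.6) = 332.7248 t·m/cm
Step 3 — trim = 1251 / 332.7248 ≈ 3.7599 cm (5 s.f.)

3.7599 cm


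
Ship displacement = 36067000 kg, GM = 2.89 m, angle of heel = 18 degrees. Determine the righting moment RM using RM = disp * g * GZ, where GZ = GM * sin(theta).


Formula: GZ = GM * sin(theta); RM = disp * g * GZ
Step 1 — GZ = 2.89 * sin(18°) = 2.89 * 0.309017 = 0.893059 m
Step 2 — RM = 36067000 * 9.81 * 0.893059 ≈ 315980000 N·m (5 s.f.)

315980000 N·m


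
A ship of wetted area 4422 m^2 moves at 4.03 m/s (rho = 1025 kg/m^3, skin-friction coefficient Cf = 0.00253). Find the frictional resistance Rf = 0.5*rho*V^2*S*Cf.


Formula: Rf = 0.5 * rho * V^2 * S * Cf
Step 1 — V^2 = 4.03^2 = 16.2409
Step 2 — 0.5 * rho * V^2 = 0.5 * 1025 * 16.2409 = 8323.46125
Step 3 — Rf = 8323.46125 * 4422 * 0.00253 ≈ 93120 N (5 s.f.)

93120 N


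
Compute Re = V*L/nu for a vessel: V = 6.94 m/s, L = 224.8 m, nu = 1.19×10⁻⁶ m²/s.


Formula: Re = V * L / nu
Step 1 — V * L = 6.94 * 224.8 = 1560.112 m^2/s
Step 2 — Re = 1560.112 / 1.19e-6 = 1.31e+09

1.31e+09


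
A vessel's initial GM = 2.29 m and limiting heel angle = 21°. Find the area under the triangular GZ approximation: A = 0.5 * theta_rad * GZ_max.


Formula: GZ_max = GM * sin(theta); Area = 0.5 * theta_rad * GZ_max
Step 1 — GZ_max = 2.29 * sin(21°) = 2.29 * 0.358368 = 0.820663 m
Step 2 — theta_rad = 21 * pi/180 = 0.366519 rad
Step 3 — Area = 0.5 * 0.366519 * 0.820663 ≈ 0.15039 m·rad (5 s.f.)

0.15039 m·rad


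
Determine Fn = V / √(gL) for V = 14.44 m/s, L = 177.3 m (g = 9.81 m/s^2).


Formula: Fn = V / sqrt(g * L)
Step 1 — g * L = 9.81 * 177.3 = 1739.313
Step 2 — sqrt(g * L) = sqrt(1739.313) = 41.705072
Step 3 — Fn = 14.44 / 41.705072 ≈ 0.34624 (5 s.f.)

0.34624


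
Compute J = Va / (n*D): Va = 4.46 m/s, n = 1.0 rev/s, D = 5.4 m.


Formula: J = Va / (n * D)
Step 1 — n * D = 1.0 * 5.4 = 5.4
Step 2 — J = 4.46 / 5.4 ≈ 0.82593 (5 s.f.)

0.82593


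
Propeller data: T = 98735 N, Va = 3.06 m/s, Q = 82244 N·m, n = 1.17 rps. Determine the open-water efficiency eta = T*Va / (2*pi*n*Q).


Formula: eta = T * Va / (2 * pi * n * Q)
Step 1 — numerator = T * Va = 98735 * 3.06 = 302129.1
Step 2 — 2 * pi * n = 2 * pi * 1.17 = 7.351327
Step 3 — denominator = 7.351327 * 82244 = 604602.54
Step 4 — eta = 302129.1 / 604602.54 ≈ 0.49972 (5 s.f.)

0.49972


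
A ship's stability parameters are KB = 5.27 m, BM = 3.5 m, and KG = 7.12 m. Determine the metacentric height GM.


Formula: GM = KB + BM - KG
Step 1 — KM = KB + BM = 5.27 + 3.5 = 8.77 m
Step 2 — GM = KM - KG = 8.77 - 7.12 = 1.65 m

1.65 m


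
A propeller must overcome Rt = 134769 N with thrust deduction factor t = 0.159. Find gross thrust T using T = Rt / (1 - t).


Formula: T = Rt / (1 - t)
Step 1 — (1 - t) = 1 - 0.159 = 0.841
Step 2 — T = 134769 / 0.841 ≈ 160250 N (5 s.f.)

160250 N


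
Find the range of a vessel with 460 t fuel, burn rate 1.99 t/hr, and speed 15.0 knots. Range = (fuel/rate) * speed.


Formula: endurance = fuel / rate; range = endurance * speed
Step 1 — endurance = 460 / 1.99 = 231.1558 hours
Step 2 — range = 231.1558 * 15.0 ≈ 3467.3 nautical miles (5 s.f.)

3467.3 NM


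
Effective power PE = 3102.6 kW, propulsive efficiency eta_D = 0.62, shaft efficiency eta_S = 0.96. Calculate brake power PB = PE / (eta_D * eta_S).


Formula: PB = PE / (eta_D * eta_S)
Step 1 — combined efficiency = eta_D * eta_S = 0.62 * 0.96 = 0.5952
Step 2 — PB = 3102.6 / 0.5952 ≈ 5212.7 kW (5 s.f.)

5212.7 kW


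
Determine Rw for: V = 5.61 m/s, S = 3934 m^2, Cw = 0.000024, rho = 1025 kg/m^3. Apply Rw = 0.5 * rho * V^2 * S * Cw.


Formula: Rw = 0.5 * rho * V^2 * S * Cw
Step 1 — V^2 = 5.61^2 = 31.4721
Step 2 — 0.5 * rho * V^2 = 0.5 * 1025 * 31.4721 = 16129.45125
Step 3 — Rw = 16129.45125 * 3934 * 0.000024 ≈ 1522.9 N (5 s.f.)

1522.9 N


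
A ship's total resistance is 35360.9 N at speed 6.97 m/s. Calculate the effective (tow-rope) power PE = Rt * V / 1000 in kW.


Formula: PE = Rt * V / 1000 (kW)
Step 1 — PE (W) = 35360.9 * 6.97 = 246465.473 W
Step 2 — PE (kW) = 246465.473 / 1000 ≈ 246.47 kW (5 s.f.)

246.47 kW


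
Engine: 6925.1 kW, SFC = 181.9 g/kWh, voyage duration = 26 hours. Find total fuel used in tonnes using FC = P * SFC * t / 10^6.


Formula: FC (tonnes) = P * SFC * t / 1,000,000
Step 1 — P * SFC * t = 6925.1 * 181.9 * 26 = 32751567.94 g
Step 2 — FC (tonnes) = 32751567.94 / 1,000,000 ≈ 32.752 tonnes (5 s.f.)

32.752 tonnes


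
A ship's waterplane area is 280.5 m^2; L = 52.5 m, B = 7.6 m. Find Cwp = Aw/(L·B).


Formula: Cwp = Aw / (L * B)
Step 1 — L * B = 52.5 * 7.6 = 399.0 m^2
Step 2 — Cwp = 280.5 / 399.0 ≈ 0.70301 (5 s.f.)

0.70301


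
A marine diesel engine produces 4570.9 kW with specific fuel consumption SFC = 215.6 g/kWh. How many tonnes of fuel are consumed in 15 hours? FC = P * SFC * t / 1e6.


Formula: FC (tonnes) = P * SFC * t / 1,000,000
Step 1 — P * SFC * t = 4570.9 * 215.6 * 15 = 14782290.6 g
Step 2 — FC (tonnes) = 14782290.6 / 1,000,000 ≈ 14.782 tonnes (5 s.f.)

14.782 tonnes


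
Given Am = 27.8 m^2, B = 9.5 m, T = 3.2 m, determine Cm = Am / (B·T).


Formula: Cm = Am / (B * T)
Step 1 — B * T = 9.5 * 3.2 = 30.4 m^2
Step 2 — Cm = 27.8 / 30.4 ≈ 0.91447 (5 s.f.)

0.91447


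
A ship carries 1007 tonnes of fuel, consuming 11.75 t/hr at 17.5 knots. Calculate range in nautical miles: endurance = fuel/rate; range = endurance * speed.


Formula: endurance = fuel / rate; range = endurance * speed
Step 1 — endurance = 1007 / 11.75 = 85.7021 hours
Step 2 — range = 85.7021 * 17.5 ≈ 1499.8 nautical miles (5 s.f.)

1499.8 NM


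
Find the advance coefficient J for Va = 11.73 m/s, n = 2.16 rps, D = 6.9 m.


Formula: J = Va / (n * D)
Step 1 — n * D = 2.16 * 6.9 = 14.904
Step 2 — J = 11.73 / 14.904 ≈ 0.78704 (5 s.f.)

0.78704


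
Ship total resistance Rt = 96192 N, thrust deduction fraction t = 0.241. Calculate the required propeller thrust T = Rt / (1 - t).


Formula: T = Rt / (1 - t)
Step 1 — (1 - t) = 1 - 0.241 = 0.759
Step 2 — T = 96192 / 0.759 ≈ 126740 N (5 s.f.)

126740 N


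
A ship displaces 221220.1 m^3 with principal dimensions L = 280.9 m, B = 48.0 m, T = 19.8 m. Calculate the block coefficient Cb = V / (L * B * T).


Formula: Cb = V / (L * B * T)
Step 1 — L * B * T = 280.9 * 48.0 * 19.8 = 266967.36 m^3
Step 2 — Cb = 221220.1 / 266967.36 ≈ 0.82864 (5 s.f.)

0.82864


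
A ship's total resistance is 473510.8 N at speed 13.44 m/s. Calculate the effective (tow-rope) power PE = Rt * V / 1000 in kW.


Formula: PE = Rt * V / 1000 (kW)
Step 1 — PE (W) = 473510.8 * 13.44 = 6363985.152 W
Step 2 — PE (kW) = 6363985.152 / 1000 ≈ 6364.0 kW (5 s.f.)

6364.0 kW


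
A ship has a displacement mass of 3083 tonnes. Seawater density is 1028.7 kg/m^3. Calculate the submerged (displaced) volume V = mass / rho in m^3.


Formula: V = mass / rho
Step 1 — convert tonnes to kg: 3083 t * 1000 = 3083000 kg
Step 2 — V = 3083000 / 1028.7 ≈ 2997.0 m^3 (5 s.f.)

2997.0 m^3


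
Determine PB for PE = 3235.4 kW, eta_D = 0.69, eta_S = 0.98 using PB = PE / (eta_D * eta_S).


Formula: PB = PE / (eta_D * eta_S)
Step 1 — combined efficiency = eta_D * eta_S = 0.69 * 0.98 = 0.6762
Step 2 — PB = 3235.4 / 0.6762 ≈ 4784.7 kW (5 s.f.)

4784.7 kW


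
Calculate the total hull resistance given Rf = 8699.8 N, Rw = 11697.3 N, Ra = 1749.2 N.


Formula: Rt = Rf + Rw + Ra
Substituting: Rt = 8699.8 + 11697.3 + 1749.2
Result: Rt = 22146.3 N

22146.3 N


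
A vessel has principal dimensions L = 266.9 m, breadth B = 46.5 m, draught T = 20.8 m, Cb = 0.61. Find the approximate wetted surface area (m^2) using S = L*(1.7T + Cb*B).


Formula: S = 1.7*L*T + V/T with V = Cb*L*B*T, i.e. S = L * (1.7*T + Cb*B)
Step 1 — 1.7*T = 1.7 * 20.8 = 35.36 m
Step 2 — Cb*B = 0.61 * 46.5 = 28.365 m
Step 3 — 1.7*T + Cb*B = 35.36 + 28.365 = 63.725 m
Step 4 — S = 266.9 * 63.725 ≈ 17008 m^2 (5 s.f.)

17008 m^2


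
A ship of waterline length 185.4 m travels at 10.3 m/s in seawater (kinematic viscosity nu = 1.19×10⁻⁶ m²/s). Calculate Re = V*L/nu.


Formula: Re = V * L / nu
Step 1 — V * L = 10.3 * 185.4 = 1909.62 m^2/s
Step 2 — Re = 1909.62 / 1.19e-6 = 1.60e+09

1.60e+09


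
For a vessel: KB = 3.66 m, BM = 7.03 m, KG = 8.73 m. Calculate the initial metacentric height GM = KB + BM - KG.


Formula: GM = KB + BM - KG
Step 1 — KM = KB + BM = 3.66 + 7.03 = 10.69 m
Step 2 — GM = KM - KG = 10.69 - 8.73 = 1.96 m

1.96 m


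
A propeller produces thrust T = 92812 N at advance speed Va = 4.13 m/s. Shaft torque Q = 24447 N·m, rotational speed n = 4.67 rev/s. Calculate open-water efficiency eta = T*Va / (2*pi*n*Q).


Formula: eta = T * Va / (2 * pi * n * Q)
Step 1 — numerator = T * Va = 92812 * 4.13 = 383313.56
Step 2 — 2 * pi * n = 2 * pi * 4.67 = 29.342475
Step 3 — denominator = 29.342475 * 24447 = 717335.49
Step 4 — eta = 383313.56 / 717335.49 ≈ 0.53436 (5 s.f.)

0.53436


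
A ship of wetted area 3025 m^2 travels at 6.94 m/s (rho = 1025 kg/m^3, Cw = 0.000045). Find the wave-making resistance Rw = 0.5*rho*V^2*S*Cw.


Formula: Rw = 0.5 * rho * V^2 * S * Cw
Step 1 — V^2 = 6.94^2 = 48.1636
Step 2 — 0.5 * rho * V^2 = 0.5 * 1025 * 48.1636 = 24683.845
Step 3 — Rw = 24683.845 * 3025 * 0.000045 ≈ 3360.1 N (5 s.f.)

3360.1 N


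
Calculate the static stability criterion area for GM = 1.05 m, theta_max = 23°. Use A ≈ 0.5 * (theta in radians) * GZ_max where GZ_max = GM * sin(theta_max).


Formula: GZ_max = GM * sin(theta); Area = 0.5 * theta_rad * GZ_max
Step 1 — GZ_max = 1.05 * sin(23°) = 1.05 * 0.390731 = 0.410268 m
Step 2 — theta_rad = 23 * pi/180 = 0.401426 rad
Step 3 — Area = 0.5 * 0.401426 * 0.410268 ≈ 0.082346 m·rad (5 s.f.)

0.082346 m·rad


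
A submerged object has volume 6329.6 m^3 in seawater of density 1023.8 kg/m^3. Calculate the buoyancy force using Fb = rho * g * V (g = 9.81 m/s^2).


Formula: Fb = rho * g * V
Substituting: Fb = 1023.8 * 9.81 * 6329.6
Intermediate: 1023.8 * 9.81 = 10043.478
Result: Fb = 10043.478 * 6329.6 ≈ 63571000 N (5 s.f.)

63571000 N


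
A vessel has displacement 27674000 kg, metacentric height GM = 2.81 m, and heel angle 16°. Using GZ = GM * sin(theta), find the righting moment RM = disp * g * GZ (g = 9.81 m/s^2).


Formula: GZ = GM * sin(theta); RM = disp * g * GZ
Step 1 — GZ = 2.81 * sin(16°) = 2.81 * 0.275637 = 0.77454 m
Step 2 — RM = 27674000 * 9.81 * 0.77454 ≈ 210270000 N·m (5 s.f.)

210270000 N·m


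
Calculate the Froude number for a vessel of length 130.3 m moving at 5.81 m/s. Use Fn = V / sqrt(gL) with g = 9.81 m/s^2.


Formula: Fn = V / sqrt(g * L)
Step 1 — g * L = 9.81 * 130.3 = 1278.243
Step 2 — sqrt(g * L) = sqrt(1278.243) = 35.752524
Step 3 — Fn = 5.81 / 35.752524 ≈ 0.16251 (5 s.f.)

0.16251


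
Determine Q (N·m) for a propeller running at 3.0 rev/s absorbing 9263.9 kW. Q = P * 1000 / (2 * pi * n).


Formula: Q = P_W / (2 * pi * n)
Step 1 — P_W = 9263.9 kW * 1000 = 9263900.0 W
Step 2 — 2 * pi * n = 2 * pi * 3.0 = 18.849556
Step 3 — Q = 9263900.0 / 18.849556 ≈ 491470 N·m (5 s.f.)

491470 N·m


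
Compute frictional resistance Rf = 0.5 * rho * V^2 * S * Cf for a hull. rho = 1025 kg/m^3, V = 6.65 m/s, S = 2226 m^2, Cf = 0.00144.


Formula: Rf = 0.5 * rho * V^2 * S * Cf
Step 1 — V^2 = 6.65^2 = 44.2225
Step 2 — 0.5 * rho * V^2 = 0.5 * 1025 * 44.2225 = 22664.03125
Step 3 — Rf = 22664.03125 * 2226 * 0.00144 ≈ 72648 N (5 s.f.)

72648 N


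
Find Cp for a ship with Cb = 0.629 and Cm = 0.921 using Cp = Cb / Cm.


Formula: Cp = Cb / Cm
Substituting: Cp = 0.629 / 0.921
Result: Cp ≈ 0.68295 (5 s.f.)

0.68295


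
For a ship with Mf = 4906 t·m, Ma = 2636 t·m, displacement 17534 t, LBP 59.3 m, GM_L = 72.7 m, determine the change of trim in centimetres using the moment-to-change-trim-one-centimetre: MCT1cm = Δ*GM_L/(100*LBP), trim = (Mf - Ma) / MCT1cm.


Formula: net trimming moment = Mf - Ma; MCT1cm = Δ*GM_L/(100*LBP); trim = net moment / MCT1cm
Step 1 — net trimming moment = 4906 - 2636 = 2270 t·m
Step 2 — MCT1cm = 17534 * 72.7 / (100 * 59.3) = 214.9615 t·m/cm
Step 3 — trim = 2270 / 214.9615 ≈ 10.560 cm (5 s.f.)

10.560 cm


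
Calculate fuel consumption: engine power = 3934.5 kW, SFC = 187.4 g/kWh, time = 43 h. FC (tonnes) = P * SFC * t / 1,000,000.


Formula: FC (tonnes) = P * SFC * t / 1,000,000
Step 1 — P * SFC * t = 3934.5 * 187.4 * 43 = 31704987.9 g
Step 2 — FC (tonnes) = 31704987.9 / 1,000,000 ≈ 31.705 tonnes (5 s.f.)

31.705 tonnes


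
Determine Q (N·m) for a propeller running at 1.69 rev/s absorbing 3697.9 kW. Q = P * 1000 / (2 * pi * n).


Formula: Q = P_W / (2 * pi * n)
Step 1 — P_W = 3697.9 kW * 1000 = 3697900.0 W
Step 2 — 2 * pi * n = 2 * pi * 1.69 = 10.618583
Step 3 — Q = 3697900.0 / 10.618583 ≈ 348250 N·m (5 s.f.)

348250 N·m


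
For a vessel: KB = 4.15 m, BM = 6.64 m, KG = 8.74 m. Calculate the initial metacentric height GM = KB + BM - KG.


Formula: GM = KB + BM - KG
Step 1 — KM = KB + BM = 4.15 + 6.64 = 10.79 m
Step 2 — GM = KM - KG = 10.79 - 8.74 = 2.05 m

2.05 m


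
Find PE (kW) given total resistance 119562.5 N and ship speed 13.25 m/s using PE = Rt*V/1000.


Formula: PE = Rt * V / 1000 (kW)
Step 1 — PE (W) = 119562.5 * 13.25 = 1584203.125 W
Step 2 — PE (kW) = 1584203.125 / 1000 ≈ 1584.2 kW (5 s.f.)

1584.2 kW


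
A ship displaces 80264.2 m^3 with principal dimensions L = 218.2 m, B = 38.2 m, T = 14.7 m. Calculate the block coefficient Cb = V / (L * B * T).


Formula: Cb = V / (L * B * T)
Step 1 — L * B * T = 218.2 * 38.2 * 14.7 = 122528.028 m^3
Step 2 — Cb = 80264.2 / 122528.028 ≈ 0.65507 (5 s.f.)

0.65507


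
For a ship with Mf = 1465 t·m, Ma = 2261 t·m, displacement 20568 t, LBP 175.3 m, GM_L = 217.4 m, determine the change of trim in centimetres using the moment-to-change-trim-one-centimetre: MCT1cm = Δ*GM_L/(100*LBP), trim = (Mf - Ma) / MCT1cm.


Formula: net trimming moment = Mf - Ma; MCT1cm = Δ*GM_L/(100*LBP); trim = net moment / MCT1cm
Step 1 — net trimming moment = 1465 - 2261 = -796 t·m
Step 2 — MCT1cm = 20568 * 217.4 / (100 * 175.3) = 255.0761 t·m/cm
Step 3 — trim = -796 / 255.0761 ≈ -3.1206 cm (5 s.f.)

-3.1206 cm


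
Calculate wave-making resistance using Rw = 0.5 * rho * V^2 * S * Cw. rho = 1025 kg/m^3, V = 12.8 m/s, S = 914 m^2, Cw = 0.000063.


Formula: Rw = 0.5 * rho * V^2 * S * Cw
Step 1 — V^2 = 12.8^2 = 163.84
Step 2 — 0.5 * rho * V^2 = 0.5 * 1025 * 163.84 = 83968.0
Step 3 — Rw = 83968.0 * 914 * 0.000063 ≈ 4835.0 N (5 s.f.)

4835.0 N


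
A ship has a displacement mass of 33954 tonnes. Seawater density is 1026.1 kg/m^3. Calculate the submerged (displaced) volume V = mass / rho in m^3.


Formula: V = mass / rho
Step 1 — convert tonnes to kg: 33954 t * 1000 = 33954000 kg
Step 2 — V = 33954000 / 1026.1 ≈ 33090 m^3 (5 s.f.)

33090 m^3


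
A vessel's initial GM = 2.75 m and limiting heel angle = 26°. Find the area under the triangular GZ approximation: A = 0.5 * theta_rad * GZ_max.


Formula: GZ_max = GM * sin(theta); Area = 0.5 * theta_rad * GZ_max
Step 1 — GZ_max = 2.75 * sin(26°) = 2.75 * 0.438371 = 1.20552 m
Step 2 — theta_rad = 26 * pi/180 = 0.453786 rad
Step 3 — Area = 0.5 * 0.453786 * 1.20552 ≈ 0.27352 m·rad (5 s.f.)

0.27352 m·rad


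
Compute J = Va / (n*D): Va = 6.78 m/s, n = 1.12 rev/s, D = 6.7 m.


Formula: J = Va / (n * D)
Step 1 — n * D = 1.12 * 6.7 = 7.504
Step 2 — J = 6.78 / 7.504 ≈ 0.90352 (5 s.f.)

0.90352


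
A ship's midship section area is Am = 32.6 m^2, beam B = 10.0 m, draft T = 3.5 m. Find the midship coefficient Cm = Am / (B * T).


Formula: Cm = Am / (B * T)
Step 1 — B * T = 10.0 * 3.5 = 35.0 m^2
Step 2 — Cm = 32.6 / 35.0 ≈ 0.93143 (5 s.f.)

0.93143


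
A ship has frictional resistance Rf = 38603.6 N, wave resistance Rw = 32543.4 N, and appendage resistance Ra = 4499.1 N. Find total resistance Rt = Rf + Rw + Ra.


Formula: Rt = Rf + Rw + Ra
Substituting: Rt = 38603.6 + 32543.4 + 4499.1
Result: Rt = 75646.1 N

75646.1 N


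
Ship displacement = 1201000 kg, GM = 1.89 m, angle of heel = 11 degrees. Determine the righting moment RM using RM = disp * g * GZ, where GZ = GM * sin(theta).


Formula: GZ = GM * sin(theta); RM = disp * g * GZ
Step 1 — GZ = 1.89 * sin(11°) = 1.89 * 0.190809 = 0.360629 m
Step 2 — RM = 1201000 * 9.81 * 0.360629 ≈ 4248900 N·m (5 s.f.)

4248900 N·m


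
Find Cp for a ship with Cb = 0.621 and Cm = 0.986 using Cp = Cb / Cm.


Formula: Cp = Cb / Cm
Substituting: Cp = 0.621 / 0.986
Result: Cp ≈ 0.62982 (5 s.f.)

0.62982


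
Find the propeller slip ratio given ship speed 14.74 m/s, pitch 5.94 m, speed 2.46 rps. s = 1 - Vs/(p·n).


Formula: s = 1 - Vs / (p * n)
Step 1 — p * n = 5.94 * 2.46 = 14.6124
Step 2 — Vs / (p*n) = 14.74 / 14.6124 = 1.008732 (6 d.p.)
Step 3 — s = 1 - 1.008732 = -0.008732

-0.008732


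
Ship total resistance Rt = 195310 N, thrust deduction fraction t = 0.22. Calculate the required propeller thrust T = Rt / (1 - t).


Formula: T = Rt / (1 - t)
Step 1 — (1 - t) = 1 - 0.22 = 0.78
Step 2 — T = 195310 / 0.78 ≈ 250400 N (5 s.f.)

250400 N


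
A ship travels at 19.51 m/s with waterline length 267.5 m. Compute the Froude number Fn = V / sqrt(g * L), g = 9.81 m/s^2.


Formula: Fn = V / sqrt(g * L)
Step 1 — g * L = 9.81 * 267.5 = 2624.175
Step 2 — sqrt(g * L) = sqrt(2624.175) = 51.226702
Step 3 — Fn = 19.51 / 51.226702 ≈ 0.38086 (5 s.f.)

0.38086


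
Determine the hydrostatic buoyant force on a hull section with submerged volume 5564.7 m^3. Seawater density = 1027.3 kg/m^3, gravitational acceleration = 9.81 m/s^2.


Formula: Fb = rho * g * V
Substituting: Fb = 1027.3 * 9.81 * 5564.7
Intermediate: 1027.3 * 9.81 = 10077.813
Result: Fb = 10077.813 * 5564.7 ≈ 56080000 N (5 s.f.)

56080000 N


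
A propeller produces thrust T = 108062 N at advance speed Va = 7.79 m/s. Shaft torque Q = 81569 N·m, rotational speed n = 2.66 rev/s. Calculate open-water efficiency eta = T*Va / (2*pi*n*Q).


Formula: eta = T * Va / (2 * pi * n * Q)
Step 1 — numerator = T * Va = 108062 * 7.79 = 841802.98
Step 2 — 2 * pi * n = 2 * pi * 2.66 = 16.713273
Step 3 — denominator = 16.713273 * 81569 = 1363284.97
Step 4 — eta = 841802.98 / 1363284.97 ≈ 0.61748 (5 s.f.)

0.61748


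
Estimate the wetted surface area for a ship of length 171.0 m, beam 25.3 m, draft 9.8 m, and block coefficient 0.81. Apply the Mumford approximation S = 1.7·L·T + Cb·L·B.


Formula: S = 1.7*L*T + V/T with V = Cb*L*B*T, i.e. S = L * (1.7*T + Cb*B)
Step 1 — 1.7*T = 1.7 * 9.8 = 16.66 m
Step 2 — Cb*B = 0.81 * 25.3 = 20.493 m
Step 3 — 1.7*T + Cb*B = 16.66 + 20.493 = 37.153 m
Step 4 — S = 171.0 * 37.153 ≈ 6353.2 m^2 (5 s.f.)

6353.2 m^2


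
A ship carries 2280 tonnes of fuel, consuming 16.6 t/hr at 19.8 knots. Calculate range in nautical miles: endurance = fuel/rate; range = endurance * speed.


Formula: endurance = fuel / rate; range = endurance * speed
Step 1 — endurance = 2280 / 16.6 = 137.3494 hours
Step 2 — range = 137.3494 * 19.8 ≈ 2719.5 nautical miles (5 s.f.)

2719.5 NM


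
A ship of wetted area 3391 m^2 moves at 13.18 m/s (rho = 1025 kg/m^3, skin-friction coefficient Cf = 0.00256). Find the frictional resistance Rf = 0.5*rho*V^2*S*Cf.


Formula: Rf = 0.5 * rho * V^2 * S * Cf
Step 1 — V^2 = 13.18^2 = 173.7124
Step 2 — 0.5 * rho * V^2 = 0.5 * 1025 * 173.7124 = 89027.605
Step 3 — Rf = 89027.605 * 3391 * 0.00256 ≈ 772850 N (5 s.f.)

772850 N


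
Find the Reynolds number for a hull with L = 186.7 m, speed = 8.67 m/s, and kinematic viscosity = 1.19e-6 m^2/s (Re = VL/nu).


Formula: Re = V * L / nu
Step 1 — V * L = 8.67 * 186.7 = 1618.689 m^2/s
Step 2 — Re = 1618.689 / 1.19e-6 = 1.36e+09

1.36e+09


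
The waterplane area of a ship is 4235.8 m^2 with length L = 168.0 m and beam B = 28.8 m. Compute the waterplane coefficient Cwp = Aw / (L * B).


Formula: Cwp = Aw / (L * B)
Step 1 — L * B = 168.0 * 28.8 = 4838.4 m^2
Step 2 — Cwp = 4235.8 / 4838.4 ≈ 0.87545 (5 s.f.)

0.87545


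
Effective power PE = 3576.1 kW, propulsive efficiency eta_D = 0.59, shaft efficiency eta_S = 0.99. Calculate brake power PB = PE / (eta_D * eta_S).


Formula: PB = PE / (eta_D * eta_S)
Step 1 — combined efficiency = eta_D * eta_S = 0.59 * 0.99 = 0.5841
Step 2 — PB = 3576.1 / 0.5841 ≈ 6122.4 kW (5 s.f.)

6122.4 kW


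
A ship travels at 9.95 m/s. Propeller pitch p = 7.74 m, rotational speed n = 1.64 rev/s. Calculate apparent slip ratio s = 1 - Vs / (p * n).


Formula: s = 1 - Vs / (p * n)
Step 1 — p * n = 7.74 * 1.64 = 12.6936
Step 2 — Vs / (p*n) = 9.95 / 12.6936 = 0.78386 (6 d.p.)
Step 3 — s = 1 - 0.78386 = 0.21614

0.21614


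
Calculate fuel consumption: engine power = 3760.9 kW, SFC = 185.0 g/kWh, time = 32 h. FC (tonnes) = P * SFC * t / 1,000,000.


Formula: FC (tonnes) = P * SFC * t / 1,000,000
Step 1 — P * SFC * t = 3760.9 * 185.0 * 32 = 22264528.0 g
Step 2 — FC (tonnes) = 22264528.0 / 1,000,000 ≈ 22.265 tonnes (5 s.f.)

22.265 tonnes


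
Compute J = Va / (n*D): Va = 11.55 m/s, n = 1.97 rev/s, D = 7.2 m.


Formula: J = Va / (n * D)
Step 1 — n * D = 1.97 * 7.2 = 14.184
Step 2 — J = 11.55 / 14.184 ≈ 0.81430 (5 s.f.)

0.81430


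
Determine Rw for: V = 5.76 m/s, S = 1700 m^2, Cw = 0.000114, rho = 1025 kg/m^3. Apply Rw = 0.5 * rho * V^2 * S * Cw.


Formula: Rw = 0.5 * rho * V^2 * S * Cw
Step 1 — V^2 = 5.76^2 = 33.1776
Step 2 — 0.5 * rho * V^2 = 0.5 * 1025 * 33.1776 = 17003.52
Step 3 — Rw = 17003.52 * 1700 * 0.000114 ≈ 3295.3 N (5 s.f.)

3295.3 N


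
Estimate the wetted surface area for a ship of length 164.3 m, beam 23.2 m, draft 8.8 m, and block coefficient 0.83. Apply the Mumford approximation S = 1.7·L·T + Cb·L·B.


Formula: S = 1.7*L*T + V/T with V = Cb*L*B*T, i.e. S = L * (1.7*T + Cb*B)
Step 1 — 1.7*T = 1.7 * 8.8 = 14.96 m
Step 2 — Cb*B = 0.83 * 23.2 = 19.256 m
Step 3 — 1.7*T + Cb*B = 14.96 + 19.256 = 34.216 m
Step 4 — S = 164.3 * 34.216 ≈ 5621.7 m^2 (5 s.f.)

5621.7 m^2


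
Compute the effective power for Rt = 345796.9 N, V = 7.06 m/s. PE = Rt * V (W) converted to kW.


Formula: PE = Rt * V / 1000 (kW)
Step 1 — PE (W) = 345796.9 * 7.06 = 2441326.114 W
Step 2 — PE (kW) = 2441326.114 / 1000 ≈ 2441.3 kW (5 s.f.)

2441.3 kW


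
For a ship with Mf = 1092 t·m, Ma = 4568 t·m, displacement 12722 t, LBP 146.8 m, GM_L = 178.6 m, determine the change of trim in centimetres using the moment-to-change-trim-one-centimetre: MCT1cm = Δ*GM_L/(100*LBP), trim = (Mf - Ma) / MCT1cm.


Formula: net trimming moment = Mf - Ma; MCT1cm = Δ*GM_L/(100*LBP); trim = net moment / MCT1cm
Step 1 — net trimming moment = 1092 - 4568 = -3476 t·m
Step 2 — MCT1cm = 12722 * 178.6 / (100 * 146.8) = 154.7786 t·m/cm
Step 3 — trim = -3476 / 154.7786 ≈ -22.458 cm (5 s.f.)

-22.458 cm


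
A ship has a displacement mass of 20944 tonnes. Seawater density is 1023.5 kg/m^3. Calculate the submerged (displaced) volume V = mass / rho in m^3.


Formula: V = mass / rho
Step 1 — convert tonnes to kg: 20944 t * 1000 = 20944000 kg
Step 2 — V = 20944000 / 1023.5 ≈ 20463 m^3 (5 s.f.)

20463 m^3


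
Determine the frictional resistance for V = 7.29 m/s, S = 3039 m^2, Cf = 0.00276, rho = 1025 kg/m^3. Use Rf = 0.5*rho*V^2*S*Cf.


Formula: Rf = 0.5 * rho * V^2 * S * Cf
Step 1 — V^2 = 7.29^2 = 53.1441
Step 2 — 0.5 * rho * V^2 = 0.5 * 1025 * 53.1441 = 27236.35125
Step 3 — Rf = 27236.35125 * 3039 * 0.00276 ≈ 228450 N (5 s.f.)

228450 N


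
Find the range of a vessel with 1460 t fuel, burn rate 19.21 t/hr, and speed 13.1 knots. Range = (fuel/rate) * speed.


Formula: endurance = fuel / rate; range = endurance * speed
Step 1 — endurance = 1460 / 19.21 = 76.0021 hours
Step 2 — range = 76.0021 * 13.1 ≈ 995.63 nautical miles (5 s.f.)

995.63 NM


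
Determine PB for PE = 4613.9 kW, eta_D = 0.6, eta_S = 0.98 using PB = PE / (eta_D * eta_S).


Formula: PB = PE / (eta_D * eta_S)
Step 1 — combined efficiency = eta_D * eta_S = 0.6 * 0.98 = 0.588
Step 2 — PB = 4613.9 / 0.588 ≈ 7846.8 kW (5 s.f.)

7846.8 kW


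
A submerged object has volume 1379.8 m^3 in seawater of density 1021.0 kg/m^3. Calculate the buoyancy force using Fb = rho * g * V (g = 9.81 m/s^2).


Formula: Fb = rho * g * V
Substituting: Fb = 1021.0 * 9.81 * 1379.8
Intermediate: 1021.0 * 9.81 = 10016.01
Result: Fb = 10016.01 * 1379.8 ≈ 13820000 N (5 s.f.)

13820000 N


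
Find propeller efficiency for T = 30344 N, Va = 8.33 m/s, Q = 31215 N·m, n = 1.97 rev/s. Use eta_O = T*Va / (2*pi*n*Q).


Formula: eta = T * Va / (2 * pi * n * Q)
Step 1 — numerator = T * Va = 30344 * 8.33 = 252765.52
Step 2 — 2 * pi * n = 2 * pi * 1.97 = 12.377875
Step 3 — denominator = 12.377875 * 31215 = 386375.37
Step 4 — eta = 252765.52 / 386375.37 ≈ 0.65420 (5 s.f.)

0.65420


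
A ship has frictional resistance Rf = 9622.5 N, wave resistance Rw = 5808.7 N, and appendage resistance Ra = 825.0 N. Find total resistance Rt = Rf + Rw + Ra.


Formula: Rt = Rf + Rw + Ra
Substituting: Rt = 9622.5 + 5808.7 + 825.0
Result: Rt = 16256.2 N

16256.2 N


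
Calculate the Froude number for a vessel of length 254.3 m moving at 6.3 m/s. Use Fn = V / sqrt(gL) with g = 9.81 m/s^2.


Formula: Fn = V / sqrt(g * L)
Step 1 — g * L = 9.81 * 254.3 = 2494.683
Step 2 — sqrt(g * L) = sqrt(2494.683) = 49.946802
Step 3 — Fn = 6.3 / 49.946802 ≈ 0.12613 (5 s.f.)

0.12613


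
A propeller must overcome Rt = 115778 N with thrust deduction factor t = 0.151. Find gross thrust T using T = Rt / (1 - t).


Formula: T = Rt / (1 - t)
Step 1 — (1 - t) = 1 - 0.151 = 0.849
Step 2 — T = 115778 / 0.849 ≈ 136370 N (5 s.f.)

136370 N


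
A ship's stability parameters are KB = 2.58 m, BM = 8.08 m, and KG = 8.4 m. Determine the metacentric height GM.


Formula: GM = KB + BM - KG
Step 1 — KM = KB + BM = 2.58 + 8.08 = 10.66 m
Step 2 — GM = KM - KG = 10.66 - 8.4 = 2.26 m

2.26 m


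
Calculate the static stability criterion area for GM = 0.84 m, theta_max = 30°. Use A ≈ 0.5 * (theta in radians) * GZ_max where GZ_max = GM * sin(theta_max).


Formula: GZ_max = GM * sin(theta); Area = 0.5 * theta_rad * GZ_max
Step 1 — GZ_max = 0.84 * sin(30°) = 0.84 * 0.5 = 0.42 m
Step 2 — theta_rad = 30 * pi/180 = 0.523599 rad
Step 3 — Area = 0.5 * 0.523599 * 0.42 ≈ 0.10996 m·rad (5 s.f.)

0.10996 m·rad


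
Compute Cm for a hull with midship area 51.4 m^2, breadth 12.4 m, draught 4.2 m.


Formula: Cm = Am / (B * T)
Step 1 — B * T = 12.4 * 4.2 = 52.08 m^2
Step 2 — Cm = 51.4 / 52.08 ≈ 0.98694 (5 s.f.)

0.98694


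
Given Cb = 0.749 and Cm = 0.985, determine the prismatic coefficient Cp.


Formula: Cp = Cb / Cm
Substituting: Cp = 0.749 / 0.985
Result: Cp ≈ 0.76041 (5 s.f.)

0.76041


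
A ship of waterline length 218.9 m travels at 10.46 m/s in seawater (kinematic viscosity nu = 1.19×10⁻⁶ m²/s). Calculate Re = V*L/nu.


Formula: Re = V * L / nu
Step 1 — V * L = 10.46 * 218.9 = 2289.694 m^2/s
Step 2 — Re = 2289.694 / 1.19e-6 = 1.92e+09

1.92e+09


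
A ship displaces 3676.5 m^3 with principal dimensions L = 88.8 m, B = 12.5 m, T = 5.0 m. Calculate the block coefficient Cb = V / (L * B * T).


Formula: Cb = V / (L * B * T)
Step 1 — L * B * T = 88.8 * 12.5 * 5.0 = 5550.0 m^3
Step 2 — Cb = 3676.5 / 5550.0 ≈ 0.66243 (5 s.f.)

0.66243


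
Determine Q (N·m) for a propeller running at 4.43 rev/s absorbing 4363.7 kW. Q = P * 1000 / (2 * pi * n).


Formula: Q = P_W / (2 * pi * n)
Step 1 — P_W = 4363.7 kW * 1000 = 4363700.0 W
Step 2 — 2 * pi * n = 2 * pi * 4.43 = 27.834511
Step 3 — Q = 4363700.0 / 27.834511 ≈ 156770 N·m (5 s.f.)

156770 N·m


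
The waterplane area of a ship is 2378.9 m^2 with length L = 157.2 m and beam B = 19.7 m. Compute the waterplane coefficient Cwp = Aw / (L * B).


Formula: Cwp = Aw / (L * B)
Step 1 — L * B = 157.2 * 19.7 = 3096.84 m^2
Step 2 — Cwp = 2378.9 / 3096.84 ≈ 0.76817 (5 s.f.)

0.76817


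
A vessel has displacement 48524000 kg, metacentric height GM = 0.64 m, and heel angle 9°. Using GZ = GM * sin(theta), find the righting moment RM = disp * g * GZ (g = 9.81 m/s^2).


Formula: GZ = GM * sin(theta); RM = disp * g * GZ
Step 1 — GZ = 0.64 * sin(9°) = 0.64 * 0.156434 = 0.100118 m
Step 2 — RM = 48524000 * 9.81 * 0.100118 ≈ 47658000 N·m (5 s.f.)

47658000 N·m


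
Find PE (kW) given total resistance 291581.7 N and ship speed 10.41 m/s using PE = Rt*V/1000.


Formula: PE = Rt * V / 1000 (kW)
Step 1 — PE (W) = 291581.7 * 10.41 = 3035365.497 W
Step 2 — PE (kW) = 3035365.497 / 1000 ≈ 3035.4 kW (5 s.f.)

3035.4 kW


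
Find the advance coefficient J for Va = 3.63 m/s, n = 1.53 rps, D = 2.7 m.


Formula: J = Va / (n * D)
Step 1 — n * D = 1.53 * 2.7 = 4.131
Step 2 — J = 3.63 / 4.131 ≈ 0.87872 (5 s.f.)

0.87872


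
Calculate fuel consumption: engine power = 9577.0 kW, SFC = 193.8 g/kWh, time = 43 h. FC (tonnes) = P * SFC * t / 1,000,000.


Formula: FC (tonnes) = P * SFC * t / 1,000,000
Step 1 — P * SFC * t = 9577.0 * 193.8 * 43 = 79808971.8 g
Step 2 — FC (tonnes) = 79808971.8 / 1,000,000 ≈ 79.809 tonnes (5 s.f.)

79.809 tonnes


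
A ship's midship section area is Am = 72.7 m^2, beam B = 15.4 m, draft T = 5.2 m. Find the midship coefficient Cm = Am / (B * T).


Formula: Cm = Am / (B * T)
Step 1 — B * T = 15.4 * 5.2 = 80.08 m^2
Step 2 — Cm = 72.7 / 80.08 ≈ 0.90784 (5 s.f.)

0.90784


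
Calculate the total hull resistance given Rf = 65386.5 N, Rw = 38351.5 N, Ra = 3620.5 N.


Formula: Rt = Rf + Rw + Ra
Substituting: Rt = 65386.5 + 38351.5 + 3620.5
Result: Rt = 107358.5 N

107358.5 N


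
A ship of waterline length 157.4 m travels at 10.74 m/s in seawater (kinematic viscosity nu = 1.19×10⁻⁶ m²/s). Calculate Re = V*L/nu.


Formula: Re = V * L / nu
Step 1 — V * L = 10.74 * 157.4 = 1690.476 m^2/s
Step 2 — Re = 1690.476 / 1.19e-6 = 1.42e+09

1.42e+09


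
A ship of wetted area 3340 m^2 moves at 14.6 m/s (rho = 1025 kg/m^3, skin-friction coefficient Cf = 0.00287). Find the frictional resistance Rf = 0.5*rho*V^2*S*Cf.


Formula: Rf = 0.5 * rho * V^2 * S * Cf
Step 1 — V^2 = 14.6^2 = 213.16
Step 2 — 0.5 * rho * V^2 = 0.5 * 1025 * 213.16 = 109244.5
Step 3 — Rf = 109244.5 * 3340 * 0.00287 ≈ 1047200 N (5 s.f.)

1047200 N


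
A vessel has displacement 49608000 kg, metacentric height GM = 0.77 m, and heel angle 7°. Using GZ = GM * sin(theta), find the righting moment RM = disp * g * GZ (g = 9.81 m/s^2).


Formula: GZ = GM * sin(theta); RM = disp * g * GZ
Step 1 — GZ = 0.77 * sin(7°) = 0.77 * 0.121869 = 0.093839 m
Step 2 — RM = 49608000 * 9.81 * 0.093839 ≈ 45667000 N·m (5 s.f.)

45667000 N·m


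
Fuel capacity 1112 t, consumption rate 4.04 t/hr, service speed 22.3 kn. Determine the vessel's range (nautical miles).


Formula: endurance = fuel / rate; range = endurance * speed
Step 1 — endurance = 1112 / 4.04 = 275.2475 hours
Step 2 — range = 275.2475 * 22.3 ≈ 6138.0 nautical miles (5 s.f.)

6138.0 NM


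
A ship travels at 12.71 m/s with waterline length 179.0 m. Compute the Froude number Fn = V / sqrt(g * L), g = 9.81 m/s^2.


Formula: Fn = V / sqrt(g * L)
Step 1 — g * L = 9.81 * 179.0 = 1755.99
Step 2 — sqrt(g * L) = sqrt(1755.99) = 41.904534
Step 3 — Fn = 12.71 / 41.904534 ≈ 0.30331 (5 s.f.)

0.30331


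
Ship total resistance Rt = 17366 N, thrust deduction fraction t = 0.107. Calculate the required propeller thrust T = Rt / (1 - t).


Formula: T = Rt / (1 - t)
Step 1 — (1 - t) = 1 - 0.107 = 0.893
Step 2 — T = 17366 / 0.893 ≈ 19447 N (5 s.f.)

19447 N


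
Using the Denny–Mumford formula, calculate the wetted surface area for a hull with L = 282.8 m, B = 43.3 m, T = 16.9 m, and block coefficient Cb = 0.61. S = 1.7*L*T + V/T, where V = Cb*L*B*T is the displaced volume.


Formula: S = 1.7*L*T + V/T with V = Cb*L*B*T, i.e. S = L * (1.7*T + Cb*B)
Step 1 — 1.7*T = 1.7 * 16.9 = 28.73 m
Step 2 — Cb*B = 0.61 * 43.3 = 26.413 m
Step 3 — 1.7*T + Cb*B = 28.73 + 26.413 = 55.143 m
Step 4 — S = 282.8 * 55.143 ≈ 15594 m^2 (5 s.f.)

15594 m^2


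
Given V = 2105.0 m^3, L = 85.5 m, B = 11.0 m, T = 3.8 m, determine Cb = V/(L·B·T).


Formula: Cb = V / (L * B * T)
Step 1 — L * B * T = 85.5 * 11.0 * 3.8 = 3573.9 m^3
Step 2 — Cb = 2105.0 / 3573.9 ≈ 0.58899 (5 s.f.)

0.58899


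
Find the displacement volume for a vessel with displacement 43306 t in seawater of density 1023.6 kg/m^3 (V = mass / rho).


Formula: V = mass / rho
Step 1 — convert tonnes to kg: 43306 t * 1000 = 43306000 kg
Step 2 — V = 43306000 / 1023.6 ≈ 42308 m^3 (5 s.f.)

42308 m^3


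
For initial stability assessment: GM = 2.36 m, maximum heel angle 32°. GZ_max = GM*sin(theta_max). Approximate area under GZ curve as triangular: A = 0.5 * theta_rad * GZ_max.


Formula: GZ_max = GM * sin(theta); Area = 0.5 * theta_rad * GZ_max
Step 1 — GZ_max = 2.36 * sin(32°) = 2.36 * 0.529919 = 1.250609 m
Step 2 — theta_rad = 32 * pi/180 = 0.558505 rad
Step 3 — Area = 0.5 * 0.558505 * 1.250609 ≈ 0.34924 m·rad (5 s.f.)

0.34924 m·rad


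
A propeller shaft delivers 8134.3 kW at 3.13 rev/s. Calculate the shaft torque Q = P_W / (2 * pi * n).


Formula: Q = P_W / (2 * pi * n)
Step 1 — P_W = 8134.3 kW * 1000 = 8134300.0 W
Step 2 — 2 * pi * n = 2 * pi * 3.13 = 19.66637
Step 3 — Q = 8134300.0 / 19.66637 ≈ 413610 N·m (5 s.f.)

413610 N·m


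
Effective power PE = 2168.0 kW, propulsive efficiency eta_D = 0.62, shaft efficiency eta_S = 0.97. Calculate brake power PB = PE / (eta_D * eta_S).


Formula: PB = PE / (eta_D * eta_S)
Step 1 — combined efficiency = eta_D * eta_S = 0.62 * 0.97 = 0.6014
Step 2 — PB = 2168.0 / 0.6014 ≈ 3604.9 kW (5 s.f.)

3604.9 kW


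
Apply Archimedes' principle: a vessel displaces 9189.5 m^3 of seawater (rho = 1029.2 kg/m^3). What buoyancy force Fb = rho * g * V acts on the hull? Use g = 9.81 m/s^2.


Formula: Fb = rho * g * V
Substituting: Fb = 1029.2 * 9.81 * 9189.5
Intermediate: 1029.2 * 9.81 = 10096.452
Result: Fb = 10096.452 * 9189.5 ≈ 92781000 N (5 s.f.)

92781000 N
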